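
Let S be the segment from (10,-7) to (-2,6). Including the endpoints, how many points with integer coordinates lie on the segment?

The number of lattice points on a segment between lattice points is gcd(|Δx|,|Δy|) + 1 = gcd(12,13) + 1 = 1 + 1 = 2.

2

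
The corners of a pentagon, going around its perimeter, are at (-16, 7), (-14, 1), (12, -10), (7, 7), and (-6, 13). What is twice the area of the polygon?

By the shoelace formula, twice the signed area is |[(-16)·1 − (-14)·7] + [(-14)·(-10) − 12·1] + [12·7 − 7·(-10)] + [7·13 − (-6)·7] + [(-6)·7 − (-16)·13]| = 663, so the area is 663/2.

663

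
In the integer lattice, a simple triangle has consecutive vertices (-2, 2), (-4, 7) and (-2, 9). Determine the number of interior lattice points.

3

The shoelace formula gives twice the area as |[(-2)·7 − (-4)·2] + [(-4)·9 − (-2)·7] + [(-2)·2 − (-2)·9]| = 14, so the area is 7.
Along each edge there are gcd(|Δx|,|Δy|)+1 lattice points, so counting each shared vertex once the boundary has gcd(2,5) + gcd(2,2) + gcd(0,7) = 1+2+7 = 10.
Pick's theorem gives I = A − B/2 + 1 = 7 − 10/2 + 1 = 3.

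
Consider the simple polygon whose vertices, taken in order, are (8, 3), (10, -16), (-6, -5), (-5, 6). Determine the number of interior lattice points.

By the shoelace formula, twice the signed area is |(8·(-16) − 10·3) + (10·(-5) − (-6)·(-16)) + ((-6)·6 − (-5)·(-5)) + ((-5)·3 − 8·6)| = 428, so the area is 214.
The number of boundary lattice points is Σ gcd(|Δx|,|Δy|) = gcd(2,19) + gcd(16,11) + gcd(1,11) + gcd(13,3) = 1+1+1+1 = 4.
Pick's theorem gives I = A − B/2 + 1 = 214 − 4/2 + 1 = 213.

213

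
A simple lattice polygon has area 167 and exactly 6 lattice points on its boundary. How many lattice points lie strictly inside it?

Pick's theorem A = I + B/2 − 1 rearranges to I = A − B/2 + 1 = 167 − 6/2 + 1 = 165.

165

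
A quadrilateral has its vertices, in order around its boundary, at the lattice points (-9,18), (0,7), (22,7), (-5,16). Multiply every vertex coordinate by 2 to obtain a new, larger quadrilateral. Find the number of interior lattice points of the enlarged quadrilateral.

Using the shoelace formula, 2A = |[(-9)·7 − 0·18] + [0·7 − 22·7] + [22·16 − (-5)·7] + [(-5)·18 − (-9)·16]| = 224, so the area is 112.
Summing gcd(|Δx|,|Δy|) over the edges gives the boundary count: gcd(9,11) + gcd(22,0) + gcd(27,9) + gcd(4,2) = 1+22+9+2 = 34.
Scaling by 2 multiplies the area by 2² = 4 (so the new area is 448) and multiplies the boundary lattice-point count by 2, giving 68.
By Pick's theorem, the interior count of the dilated polygon is 448 − 68/2 + 1 = 415.

415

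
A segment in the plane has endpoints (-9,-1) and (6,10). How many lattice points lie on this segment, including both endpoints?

The number of lattice points on a segment between lattice points is gcd(|Δx|,|Δy|) + 1 = gcd(15,11) + 1 = 1 + 1 = 2.

2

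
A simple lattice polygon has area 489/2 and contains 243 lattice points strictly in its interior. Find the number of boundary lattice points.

Pick's theorem gives A = I + B/2 − 1, so B = 2(A − I + 1) = 2(489/2 − 243 + 1) = 5.

5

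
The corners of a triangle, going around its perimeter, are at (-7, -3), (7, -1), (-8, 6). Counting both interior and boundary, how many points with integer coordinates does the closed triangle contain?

By the shoelace formula, twice the signed area is |((-7)·(-1) − 7·(-3)) + (7·6 − (-8)·(-1)) + ((-8)·(-3) − (-7)·6)| = 128, so the area is 64.
Summing gcd(|Δx|,|Δy|) over the edges gives the boundary count: gcd(14,2) + gcd(15,7) + gcd(1,9) = 2+1+1 = 4.
Pick's theorem gives I = A − B/2 + 1 = 64 − 4/2 + 1 = 63, so the closed region contains I + B = 63 + 4 = 67 lattice points.

67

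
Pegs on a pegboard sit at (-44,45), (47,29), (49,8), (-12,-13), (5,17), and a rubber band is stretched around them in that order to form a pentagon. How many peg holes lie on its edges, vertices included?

Along each edge there are gcd(|Δx|,|Δy|)+1 lattice points, so counting each shared vertex once the boundary has gcd(91,16) + gcd(2,21) + gcd(61,21) + gcd(17,30) + gcd(49,28) = 1+1+1+1+7 = 11.

11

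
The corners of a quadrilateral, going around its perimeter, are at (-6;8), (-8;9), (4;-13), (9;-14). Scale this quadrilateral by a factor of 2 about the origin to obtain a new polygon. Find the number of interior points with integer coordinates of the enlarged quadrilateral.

250

Using the shoelace formula, 2A = |((-6)·9 − (-8)·8) + ((-8)·(-13) − 4·9) + (4·(-14) − 9·(-13)) + (9·8 − (-6)·(-14))| = 127, so the area is 127/2.
The number of boundary lattice points is Σ gcd(|Δx|,|Δy|) = gcd(2,1) + gcd(12,22) + gcd(5,1) + gcd(15,22) = 1+2+1+1 = 5.
Scaling by 2 multiplies the area by 2² = 4 (so the new area is 254) and multiplies the boundary lattice-point count by 2, giving 10.
By Pick's theorem, the interior count of the dilated polygon is 254 − 10/2 + 1 = 250.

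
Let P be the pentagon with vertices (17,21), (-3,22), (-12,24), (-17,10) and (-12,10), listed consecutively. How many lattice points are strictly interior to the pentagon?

219

By the shoelace formula, twice the signed area is |(17·22 − (-3)·21) + ((-3)·24 − (-12)·22) + ((-12)·10 − (-17)·24) + ((-17)·10 − (-12)·10) + ((-12)·21 − 17·10)| = 445, so the area is 445/2.
The number of boundary lattice points is Σ gcd(|Δx|,|Δy|) = gcd(20,1) + gcd(9,2) + gcd(5,14) + gcd(5,0) + gcd(29,11) = 1+1+1+5+1 = 9.
By Pick's theorem A = I + B/2 − 1, so I = 445/2 − 9/2 + 1 = 219.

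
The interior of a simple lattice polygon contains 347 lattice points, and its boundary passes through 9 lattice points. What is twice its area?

By Pick's theorem, A = I + B/2 − 1 = 347 + 9/2 − 1 = 701/2.
Hence 2A = 701.

701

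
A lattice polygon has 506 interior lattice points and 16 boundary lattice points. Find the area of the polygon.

513

By Pick's theorem, A = I + B/2 − 1 = 506 + 16/2 − 1 = 513.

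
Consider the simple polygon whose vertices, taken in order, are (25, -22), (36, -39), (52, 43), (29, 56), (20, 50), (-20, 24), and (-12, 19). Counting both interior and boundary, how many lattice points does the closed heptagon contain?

Using the shoelace formula, 2A = |(25·(-39) − 36·(-22)) + (36·43 − 52·(-39)) + (52·56 − 29·43) + (29·50 − 20·56) + (20·24 − (-20)·50) + ((-20)·19 − (-12)·24) + ((-12)·(-22) − 25·19)| = 6565, so the area is 6565/2.
Along each edge there are gcd(|Δx|,|Δy|)+1 lattice points, so counting each shared vertex once the boundary has gcd(11,17) + gcd(16,82) + gcd(23,13) + gcd(9,6) + gcd(40,26) + gcd(8,5) + gcd(37,41) = 1+2+1+3+2+1+1 = 11.
Pick's theorem gives I = A − B/2 + 1 = 6565/2 − 11/2 + 1 = 3278, so the closed region contains I + B = 3278 + 11 = 3289 lattice points.

3289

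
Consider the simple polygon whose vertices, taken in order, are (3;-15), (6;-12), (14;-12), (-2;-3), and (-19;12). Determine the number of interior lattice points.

Using the shoelace formula, 2A = |(3·(-12) − 6·(-15)) + (6·(-12) − 14·(-12)) + (14·(-3) − (-2)·(-12)) + ((-2)·12 − (-19)·(-3)) + ((-19)·(-15) − 3·12)| = 252, so the area is 126.
Summing gcd(|Δx|,|Δy|) over the edges gives the boundary count: gcd(3,3) + gcd(8,0) + gcd(16,9) + gcd(17,15) + gcd(22,27) = 3+8+1+1+1 = 14.
Pick's theorem gives I = A − B/2 + 1 = 126 − 14/2 + 1 = 120.

120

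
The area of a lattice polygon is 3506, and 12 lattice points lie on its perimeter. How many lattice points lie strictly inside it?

3501

Pick's theorem A = I + B/2 − 1 rearranges to I = A − B/2 + 1 = 3506 − 12/2 + 1 = 3501.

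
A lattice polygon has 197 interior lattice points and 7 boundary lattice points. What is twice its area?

399

Pick's theorem states A = I + B/2 − 1, so A = 197 + 7/2 − 1 = 399/2.
Hence 2A = 399.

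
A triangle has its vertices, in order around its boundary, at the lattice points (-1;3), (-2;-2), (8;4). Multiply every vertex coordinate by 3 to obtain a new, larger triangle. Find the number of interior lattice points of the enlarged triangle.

The shoelace formula gives twice the area as |[(-1)·(-2) − (-2)·3] + [(-2)·4 − 8·(-2)] + [8·3 − (-1)·4]| = 44, so the area is 22.
Summing gcd(|Δx|,|Δy|) over the edges gives the boundary count: gcd(1,5) + gcd(10,6) + gcd(9,1) = 1+2+1 = 4.
Scaling by 3 multiplies the area by 3² = 9 (so the new area is 198) and multiplies the boundary lattice-point count by 3, giving 12.
By Pick's theorem, the interior count of the dilated polygon is 198 − 12/2 + 1 = 193.

193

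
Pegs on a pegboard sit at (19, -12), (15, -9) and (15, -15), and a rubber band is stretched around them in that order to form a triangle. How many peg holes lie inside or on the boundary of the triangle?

17

By the shoelace formula, twice the signed area is |[19·(-9) − 15·(-12)] + [15·(-15) − 15·(-9)] + [15·(-12) − 19·(-15)]| = 24, so the area is 12.
The number of boundary lattice points is Σ gcd(|Δx|,|Δy|) = gcd(4,3) + gcd(0,6) + gcd(4,3) = 1+6+1 = 8.
Pick's theorem gives I = A − B/2 + 1 = 12 − 8/2 + 1 = 9, so the closed region contains I + B = 9 + 8 = 17 lattice points.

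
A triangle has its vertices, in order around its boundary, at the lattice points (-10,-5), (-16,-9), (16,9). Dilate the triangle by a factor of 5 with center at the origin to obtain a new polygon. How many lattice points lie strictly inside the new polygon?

236

The shoelace formula gives twice the area as |[(-10)·(-9) − (-16)·(-5)] + [(-16)·9 − 16·(-9)] + [16·(-5) − (-10)·9]| = 20, so the area is 10.
Along each edge there are gcd(|Δx|,|Δy|)+1 lattice points, so counting each shared vertex once the boundary has gcd(6,4) + gcd(32,18) + gcd(26,14) = 2+2+2 = 6.
Scaling by 5 multiplies the area by 5² = 25 (so the new area is 250) and multiplies the boundary lattice-point count by 5, giving 30.
By Pick's theorem, the interior count of the dilated polygon is 250 − 30/2 + 1 = 236.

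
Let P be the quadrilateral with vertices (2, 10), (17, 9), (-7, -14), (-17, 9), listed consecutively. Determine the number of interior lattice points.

By the shoelace formula, twice the signed area is |[2·9 − 17·10] + [17·(-14) − (-7)·9] + [(-7)·9 − (-17)·(-14)] + [(-17)·10 − 2·9]| = 816, so the area is 408.
Summing gcd(|Δx|,|Δy|) over the edges gives the boundary count: gcd(15,1) + gcd(24,23) + gcd(10,23) + gcd(19,1) = 1+1+1+1 = 4.
Pick's theorem gives I = A − B/2 + 1 = 408 − 4/2 + 1 = 407.

407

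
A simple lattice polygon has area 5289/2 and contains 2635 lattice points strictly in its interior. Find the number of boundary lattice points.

21

Pick's theorem gives A = I + B/2 − 1, so B = 2(A − I + 1) = 2(5289/2 − 2635 + 1) = 21.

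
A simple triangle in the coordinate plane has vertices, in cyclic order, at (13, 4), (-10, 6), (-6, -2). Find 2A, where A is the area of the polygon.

176

Using the shoelace formula, 2A = |(13·6 − (-10)·4) + ((-10)·(-2) − (-6)·6) + ((-6)·4 − 13·(-2))| = 176, so the area is 88.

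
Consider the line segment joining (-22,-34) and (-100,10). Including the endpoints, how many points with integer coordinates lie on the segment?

3

The number of lattice points on a segment between lattice points is gcd(|Δx|,|Δy|) + 1 = gcd(78,44) + 1 = 2 + 1 = 3.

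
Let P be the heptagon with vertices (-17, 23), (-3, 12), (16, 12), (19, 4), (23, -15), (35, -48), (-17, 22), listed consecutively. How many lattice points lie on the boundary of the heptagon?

The number of boundary lattice points is Σ gcd(|Δx|,|Δy|) = gcd(14,11) + gcd(19,0) + gcd(3,8) + gcd(4,19) + gcd(12,33) + gcd(52,70) + gcd(0,1) = 1+19+1+1+3+2+1 = 28.

28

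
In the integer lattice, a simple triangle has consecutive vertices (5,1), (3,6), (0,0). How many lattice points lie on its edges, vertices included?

Along each edge there are gcd(|Δx|,|Δy|)+1 lattice points, so counting each shared vertex once the boundary has gcd(2,5) + gcd(3,6) + gcd(5,1) = 1+3+1 = 5.

5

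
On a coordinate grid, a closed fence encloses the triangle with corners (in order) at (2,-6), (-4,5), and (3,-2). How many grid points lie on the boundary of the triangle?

Summing gcd(|Δx|,|Δy|) over the edges gives the boundary count: gcd(6,11) + gcd(7,7) + gcd(1,4) = 1+7+1 = 9.

9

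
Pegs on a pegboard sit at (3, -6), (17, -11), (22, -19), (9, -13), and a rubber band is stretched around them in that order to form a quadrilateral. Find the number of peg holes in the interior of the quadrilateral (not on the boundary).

70

By the shoelace formula, twice the signed area is |[3·(-11) − 17·(-6)] + [17·(-19) − 22·(-11)] + [22·(-13) − 9·(-19)] + [9·(-6) − 3·(-13)]| = 142, so the area is 71.
Summing gcd(|Δx|,|Δy|) over the edges gives the boundary count: gcd(14,5) + gcd(5,8) + gcd(13,6) + gcd(6,7) = 1+1+1+1 = 4.
By Pick's theorem A = I + B/2 − 1, so I = 71 − 4/2 + 1 = 70.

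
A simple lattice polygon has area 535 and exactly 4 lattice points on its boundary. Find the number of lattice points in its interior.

Pick's theorem A = I + B/2 − 1 rearranges to I = A − B/2 + 1 = 535 − 4/2 + 1 = 534.

534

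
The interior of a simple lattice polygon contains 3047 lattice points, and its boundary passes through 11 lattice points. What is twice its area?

Pick's theorem states A = I + B/2 − 1, so A = 3047 + 11/2 − 1 = 6103/2.
Hence 2A = 6103.

6103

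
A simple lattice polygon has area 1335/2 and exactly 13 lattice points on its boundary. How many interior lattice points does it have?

662

Pick's theorem A = I + B/2 − 1 rearranges to I = A − B/2 + 1 = 1335/2 − 13/2 + 1 = 662.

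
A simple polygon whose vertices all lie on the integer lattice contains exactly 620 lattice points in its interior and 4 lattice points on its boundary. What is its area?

By Pick's theorem, A = I + B/2 − 1 = 620 + 4/2 − 1 = 621.

621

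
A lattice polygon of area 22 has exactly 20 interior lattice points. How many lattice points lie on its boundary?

6

Pick's theorem gives A = I + B/2 − 1, so B = 2(A − I + 1) = 2(22 − 20 + 1) = 6.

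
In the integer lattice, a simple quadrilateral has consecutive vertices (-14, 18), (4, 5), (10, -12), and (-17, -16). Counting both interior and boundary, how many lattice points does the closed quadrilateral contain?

The shoelace formula gives twice the area as |((-14)·5 − 4·18) + (4·(-12) − 10·5) + (10·(-16) − (-17)·(-12)) + ((-17)·18 − (-14)·(-16))| = 1134, so the area is 567.
The number of boundary lattice points is Σ gcd(|Δx|,|Δy|) = gcd(18,13) + gcd(6,17) + gcd(27,4) + gcd(3,34) = 1+1+1+1 = 4.
Pick's theorem gives I = A − B/2 + 1 = 567 − 4/2 + 1 = 566, so the closed region contains I + B = 566 + 4 = 570 lattice points.

570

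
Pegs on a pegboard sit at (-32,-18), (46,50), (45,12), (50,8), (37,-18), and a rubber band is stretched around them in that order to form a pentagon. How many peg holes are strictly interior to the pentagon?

2532

Using the shoelace formula, 2A = |((-32)·50 − 46·(-18)) + (46·12 − 45·50) + (45·8 − 50·12) + (50·(-18) − 37·8) + (37·(-18) − (-32)·(-18))| = 5148, so the area is 2574.
Along each edge there are gcd(|Δx|,|Δy|)+1 lattice points, so counting each shared vertex once the boundary has gcd(78,68) + gcd(1,38) + gcd(5,4) + gcd(13,26) + gcd(69,0) = 2+1+1+13+69 = 86.
By Pick's theorem A = I + B/2 − 1, so I = 2574 − 86/2 + 1 = 2532.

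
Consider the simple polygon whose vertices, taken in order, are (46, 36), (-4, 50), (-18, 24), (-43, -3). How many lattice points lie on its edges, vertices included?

6

Along each edge there are gcd(|Δx|,|Δy|)+1 lattice points, so counting each shared vertex once the boundary has gcd(50,14) + gcd(14,26) + gcd(25,27) + gcd(89,39) = 2+2+1+1 = 6.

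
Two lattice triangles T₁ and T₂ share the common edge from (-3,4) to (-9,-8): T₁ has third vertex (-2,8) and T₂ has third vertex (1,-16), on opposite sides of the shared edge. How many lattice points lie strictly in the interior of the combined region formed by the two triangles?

The union is the simple quadrilateral with vertices (-3,4), (-2,8), (-9,-8), (1,-16) in order.
Using the shoelace formula, 2A = |((-3)·8 − (-2)·4) + ((-2)·(-8) − (-9)·8) + ((-9)·(-16) − 1·(-8)) + (1·4 − (-3)·(-16))| = 180, so the area is 90.
Summing gcd(|Δx|,|Δy|) over the edges gives the boundary count: gcd(1,4) + gcd(7,16) + gcd(10,8) + gcd(4,20) = 1+1+2+4 = 8.
By Pick's theorem I = A − B/2 + 1 = 90 − 8/2 + 1 = 87.

87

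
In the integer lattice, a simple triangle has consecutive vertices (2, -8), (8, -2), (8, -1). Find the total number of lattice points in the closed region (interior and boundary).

8

Using the shoelace formula, 2A = |[2·(-2) − 8·(-8)] + [8·(-1) − 8·(-2)] + [8·(-8) − 2·(-1)]| = 6, so the area is 3.
Along each edge there are gcd(|Δx|,|Δy|)+1 lattice points, so counting each shared vertex once the boundary has gcd(6,6) + gcd(0,1) + gcd(6,7) = 6+1+1 = 8.
Pick's theorem gives I = A − B/2 + 1 = 3 − 8/2 + 1 = 0, so the closed region contains I + B = 0 + 8 = 8 lattice points.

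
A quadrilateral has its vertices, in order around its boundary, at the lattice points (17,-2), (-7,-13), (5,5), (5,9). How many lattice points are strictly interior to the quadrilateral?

By the shoelace formula, twice the signed area is |(17·(-13) − (-7)·(-2)) + ((-7)·5 − 5·(-13)) + (5·9 − 5·5) + (5·(-2) − 17·9)| = 348, so the area is 174.
Along each edge there are gcd(|Δx|,|Δy|)+1 lattice points, so counting each shared vertex once the boundary has gcd(24,11) + gcd(12,18) + gcd(0,4) + gcd(12,11) = 1+6+4+1 = 12.
By Pick's theorem A = I + B/2 − 1, so I = 174 − 12/2 + 1 = 169.

169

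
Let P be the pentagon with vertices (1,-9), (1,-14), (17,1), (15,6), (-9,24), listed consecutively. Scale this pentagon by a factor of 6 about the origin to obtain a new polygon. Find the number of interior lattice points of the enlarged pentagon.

14215

By the shoelace formula, twice the signed area is |(1·(-14) − 1·(-9)) + (1·1 − 17·(-14)) + (17·6 − 15·1) + (15·24 − (-9)·6) + ((-9)·(-9) − 1·24)| = 792, so the area is 396.
Summing gcd(|Δx|,|Δy|) over the edges gives the boundary count: gcd(0,5) + gcd(16,15) + gcd(2,5) + gcd(24,18) + gcd(10,33) = 5+1+1+6+1 = 14.
Scaling by 6 multiplies the area by 6² = 36 (so the new area is 14256) and multiplies the boundary lattice-point count by 6, giving 84.
By Pick's theorem, the interior count of the dilated polygon is 14256 − 84/2 + 1 = 14215.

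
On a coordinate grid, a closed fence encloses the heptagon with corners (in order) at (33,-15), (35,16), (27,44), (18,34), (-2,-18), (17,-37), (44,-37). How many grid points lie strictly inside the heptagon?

By the shoelace formula, twice the signed area is |(33·16 − 35·(-15)) + (35·44 − 27·16) + (27·34 − 18·44) + (18·(-18) − (-2)·34) + ((-2)·(-37) − 17·(-18)) + (17·(-37) − 44·(-37)) + (44·(-15) − 33·(-37))| = 3971, so the area is 3971/2.
Along each edge there are gcd(|Δx|,|Δy|)+1 lattice points, so counting each shared vertex once the boundary has gcd(2,31) + gcd(8,28) + gcd(9,10) + gcd(20,52) + gcd(19,19) + gcd(27,0) + gcd(11,22) = 1+4+1+4+19+27+11 = 67.
By Pick's theorem A = I + B/2 − 1, so I = 3971/2 − 67/2 + 1 = 1953.

1953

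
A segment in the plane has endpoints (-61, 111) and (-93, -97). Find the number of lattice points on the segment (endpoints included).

The number of lattice points on a segment between lattice points is gcd(|Δx|,|Δy|) + 1 = gcd(32,208) + 1 = 16 + 1 = 17.

17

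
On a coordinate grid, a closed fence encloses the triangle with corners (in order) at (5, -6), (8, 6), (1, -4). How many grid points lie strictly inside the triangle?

25

Using the shoelace formula, 2A = |(5·6 − 8·(-6)) + (8·(-4) − 1·6) + (1·(-6) − 5·(-4))| = 54, so the area is 27.
Summing gcd(|Δx|,|Δy|) over the edges gives the boundary count: gcd(3,12) + gcd(7,10) + gcd(4,2) = 3+1+2 = 6.
Pick's theorem gives I = A − B/2 + 1 = 27 − 6/2 + 1 = 25.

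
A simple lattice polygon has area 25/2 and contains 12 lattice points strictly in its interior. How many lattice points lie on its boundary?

3

Pick's theorem gives A = I + B/2 − 1, so B = 2(A − I + 1) = 2(25/2 − 12 + 1) = 3.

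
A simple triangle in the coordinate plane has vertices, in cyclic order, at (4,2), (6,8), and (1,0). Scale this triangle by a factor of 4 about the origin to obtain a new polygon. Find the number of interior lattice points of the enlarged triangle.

The shoelace formula gives twice the area as |(4·8 − 6·2) + (6·0 − 1·8) + (1·2 − 4·0)| = 14, so the area is 7.
Summing gcd(|Δx|,|Δy|) over the edges gives the boundary count: gcd(2,6) + gcd(5,8) + gcd(3,2) = 2+1+1 = 4.
Scaling by 4 multiplies the area by 4² = 16 (so the new area is 112) and multiplies the boundary lattice-point count by 4, giving 16.
By Pick's theorem, the interior count of the dilated polygon is 112 − 16/2 + 1 = 105.

105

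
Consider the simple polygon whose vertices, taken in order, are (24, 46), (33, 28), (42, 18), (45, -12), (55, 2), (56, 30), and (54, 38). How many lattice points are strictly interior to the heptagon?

804

The shoelace formula gives twice the area as |(24·28 − 33·46) + (33·18 − 42·28) + (42·(-12) − 45·18) + (45·2 − 55·(-12)) + (55·30 − 56·2) + (56·38 − 54·30) + (54·46 − 24·38)| = 1626, so the area is 813.
Summing gcd(|Δx|,|Δy|) over the edges gives the boundary count: gcd(9,18) + gcd(9,10) + gcd(3,30) + gcd(10,14) + gcd(1,28) + gcd(2,8) + gcd(30,8) = 9+1+3+2+1+2+2 = 20.
By Pick's theorem A = I + B/2 − 1, so I = 813 − 20/2 + 1 = 804.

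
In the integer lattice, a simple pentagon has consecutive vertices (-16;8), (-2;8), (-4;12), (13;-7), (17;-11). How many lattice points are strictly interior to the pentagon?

138

Using the shoelace formula, 2A = |((-16)·8 − (-2)·8) + ((-2)·12 − (-4)·8) + ((-4)·(-7) − 13·12) + (13·(-11) − 17·(-7)) + (17·8 − (-16)·(-11))| = 296, so the area is 148.
Summing gcd(|Δx|,|Δy|) over the edges gives the boundary count: gcd(14,0) + gcd(2,4) + gcd(17,19) + gcd(4,4) + gcd(33,19) = 14+2+1+4+1 = 22.
Pick's theorem gives I = A − B/2 + 1 = 148 − 22/2 + 1 = 138.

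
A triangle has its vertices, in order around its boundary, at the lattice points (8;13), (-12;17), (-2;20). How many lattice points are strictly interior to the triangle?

48

Using the shoelace formula, 2A = |(8·17 − (-12)·13) + ((-12)·20 − (-2)·17) + ((-2)·13 − 8·20)| = 100, so the area is 50.
Along each edge there are gcd(|Δx|,|Δy|)+1 lattice points, so counting each shared vertex once the boundary has gcd(20,4) + gcd(10,3) + gcd(10,7) = 4+1+1 = 6.
By Pick's theorem A = I + B/2 − 1, so I = 50 − 6/2 + 1 = 48.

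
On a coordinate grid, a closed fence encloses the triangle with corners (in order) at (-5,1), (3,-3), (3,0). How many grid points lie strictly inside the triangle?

Using the shoelace formula, 2A = |((-5)·(-3) − 3·1) + (3·0 − 3·(-3)) + (3·1 − (-5)·0)| = 24, so the area is 12.
Along each edge there are gcd(|Δx|,|Δy|)+1 lattice points, so counting each shared vertex once the boundary has gcd(8,4) + gcd(0,3) + gcd(8,1) = 4+3+1 = 8.
Pick's theorem gives I = A − B/2 + 1 = 12 − 8/2 + 1 = 9.

9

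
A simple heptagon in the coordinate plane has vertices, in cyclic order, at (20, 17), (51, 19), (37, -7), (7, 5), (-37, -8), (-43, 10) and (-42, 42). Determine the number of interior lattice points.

2411

Using the shoelace formula, 2A = |[20·19 − 51·17] + [51·(-7) − 37·19] + [37·5 − 7·(-7)] + [7·(-8) − (-37)·5] + [(-37)·10 − (-43)·(-8)] + [(-43)·42 − (-42)·10] + [(-42)·17 − 20·42]| = 4838, so the area is 2419.
Summing gcd(|Δx|,|Δy|) over the edges gives the boundary count: gcd(31,2) + gcd(14,26) + gcd(30,12) + gcd(44,13) + gcd(6,18) + gcd(1,32) + gcd(62,25) = 1+2+6+1+6+1+1 = 18.
By Pick's theorem A = I + B/2 − 1, so I = 2419 − 18/2 + 1 = 2411.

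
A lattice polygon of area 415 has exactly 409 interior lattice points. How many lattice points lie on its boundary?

14

Pick's theorem gives A = I + B/2 − 1, so B = 2(A − I + 1) = 2(415 − 409 + 1) = 14.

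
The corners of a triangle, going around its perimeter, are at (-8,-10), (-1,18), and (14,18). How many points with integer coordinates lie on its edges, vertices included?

Summing gcd(|Δx|,|Δy|) over the edges gives the boundary count: gcd(7,28) + gcd(15,0) + gcd(22,28) = 7+15+2 = 24.

24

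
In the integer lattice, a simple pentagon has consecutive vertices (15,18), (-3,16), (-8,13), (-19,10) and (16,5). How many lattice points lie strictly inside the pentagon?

The shoelace formula gives twice the area as |(15·16 − (-3)·18) + ((-3)·13 − (-8)·16) + ((-8)·10 − (-19)·13) + ((-19)·5 − 16·10) + (16·18 − 15·5)| = 508, so the area is 254.
Along each edge there are gcd(|Δx|,|Δy|)+1 lattice points, so counting each shared vertex once the boundary has gcd(18,2) + gcd(5,3) + gcd(11,3) + gcd(35,5) + gcd(1,13) = 2+1+1+5+1 = 10.
By Pick's theorem A = I + B/2 − 1, so I = 254 − 10/2 + 1 = 250.

250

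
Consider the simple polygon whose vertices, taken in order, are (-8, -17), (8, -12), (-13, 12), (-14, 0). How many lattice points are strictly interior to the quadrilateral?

287

By the shoelace formula, twice the signed area is |((-8)·(-12) − 8·(-17)) + (8·12 − (-13)·(-12)) + ((-13)·0 − (-14)·12) + ((-14)·(-17) − (-8)·0)| = 578, so the area is 289.
Summing gcd(|Δx|,|Δy|) over the edges gives the boundary count: gcd(16,5) + gcd(21,24) + gcd(1,12) + gcd(6,17) = 1+3+1+1 = 6.
Pick's theorem gives I = A − B/2 + 1 = 289 − 6/2 + 1 = 287.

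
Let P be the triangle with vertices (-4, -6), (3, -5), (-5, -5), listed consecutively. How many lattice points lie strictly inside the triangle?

Using the shoelace formula, 2A = |((-4)·(-5) − 3·(-6)) + (3·(-5) − (-5)·(-5)) + ((-5)·(-6) − (-4)·(-5))| = 8, so the area is 4.
Along each edge there are gcd(|Δx|,|Δy|)+1 lattice points, so counting each shared vertex once the boundary has gcd(7,1) + gcd(8,0) + gcd(1,1) = 1+8+1 = 10.
By Pick's theorem A = I + B/2 − 1, so I = 4 − 10/2 + 1 = 0.

0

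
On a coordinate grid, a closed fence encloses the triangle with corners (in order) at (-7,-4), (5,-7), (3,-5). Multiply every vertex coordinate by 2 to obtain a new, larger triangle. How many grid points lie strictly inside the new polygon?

31

The shoelace formula gives twice the area as |[(-7)·(-7) − 5·(-4)] + [5·(-5) − 3·(-7)] + [3·(-4) − (-7)·(-5)]| = 18, so the area is 9.
Summing gcd(|Δx|,|Δy|) over the edges gives the boundary count: gcd(12,3) + gcd(2,2) + gcd(10,1) = 3+2+1 = 6.
Scaling by 2 multiplies the area by 2² = 4 (so the new area is 36) and multiplies the boundary lattice-point count by 2, giving 12.
By Pick's theorem, the interior count of the dilated polygon is 36 − 12/2 + 1 = 31.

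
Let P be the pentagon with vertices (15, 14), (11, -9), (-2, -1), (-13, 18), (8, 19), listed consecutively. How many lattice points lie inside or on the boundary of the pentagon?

By the shoelace formula, twice the signed area is |(15·(-9) − 11·14) + (11·(-1) − (-2)·(-9)) + ((-2)·18 − (-13)·(-1)) + ((-13)·19 − 8·18) + (8·14 − 15·19)| = 931, so the area is 465.5.
The number of boundary lattice points is Σ gcd(|Δx|,|Δy|) = gcd(4,23) + gcd(13,8) + gcd(11,19) + gcd(21,1) + gcd(7,5) = 1+1+1+1+1 = 5.
Pick's theorem gives I = A − B/2 + 1 = 465.5 − 5/2 + 1 = 464, so the closed region contains I + B = 464 + 5 = 469 lattice points.

469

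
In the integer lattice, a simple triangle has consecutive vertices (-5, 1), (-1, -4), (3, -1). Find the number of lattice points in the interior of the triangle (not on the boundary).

The shoelace formula gives twice the area as |[(-5)·(-4) − (-1)·1] + [(-1)·(-1) − 3·(-4)] + [3·1 − (-5)·(-1)]| = 32, so the area is 16.
The number of boundary lattice points is Σ gcd(|Δx|,|Δy|) = gcd(4,5) + gcd(4,3) + gcd(8,2) = 1+1+2 = 4.
By Pick's theorem A = I + B/2 − 1, so I = 16 − 4/2 + 1 = 15.

15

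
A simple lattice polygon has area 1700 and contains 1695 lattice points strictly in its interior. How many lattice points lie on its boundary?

12

Pick's theorem gives A = I + B/2 − 1, so B = 2(A − I + 1) = 2(1700 − 1695 + 1) = 12.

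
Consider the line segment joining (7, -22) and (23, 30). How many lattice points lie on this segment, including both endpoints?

5

The number of lattice points on a segment between lattice points is gcd(|Δx|,|Δy|) + 1 = gcd(16,52) + 1 = 4 + 1 = 5.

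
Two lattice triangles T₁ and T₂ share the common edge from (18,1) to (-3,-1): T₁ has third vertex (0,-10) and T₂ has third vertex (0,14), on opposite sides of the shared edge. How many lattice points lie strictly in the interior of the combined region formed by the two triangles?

249

The union is the simple quadrilateral with vertices (18,1), (0,-10), (-3,-1), (0,14) in order.
By the shoelace formula, twice the signed area is |(18·(-10) − 0·1) + (0·(-1) − (-3)·(-10)) + ((-3)·14 − 0·(-1)) + (0·1 − 18·14)| = 504, so the area is 252.
Summing gcd(|Δx|,|Δy|) over the edges gives the boundary count: gcd(18,11) + gcd(3,9) + gcd(3,15) + gcd(18,13) = 1+3+3+1 = 8.
By Pick's theorem I = A − B/2 + 1 = 252 − 8/2 + 1 = 249.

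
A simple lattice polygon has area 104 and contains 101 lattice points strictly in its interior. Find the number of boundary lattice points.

8

Pick's theorem gives A = I + B/2 − 1, so B = 2(A − I + 1) = 2(104 − 101 + 1) = 8.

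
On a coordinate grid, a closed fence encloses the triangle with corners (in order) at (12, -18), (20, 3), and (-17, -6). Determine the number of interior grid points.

352

The shoelace formula gives twice the area as |[12·3 − 20·(-18)] + [20·(-6) − (-17)·3] + [(-17)·(-18) − 12·(-6)]| = 705, so the area is 705/2.
Along each edge there are gcd(|Δx|,|Δy|)+1 lattice points, so counting each shared vertex once the boundary has gcd(8,21) + gcd(37,9) + gcd(29,12) = 1+1+1 = 3.
Pick's theorem gives I = A − B/2 + 1 = 705/2 − 3/2 + 1 = 352.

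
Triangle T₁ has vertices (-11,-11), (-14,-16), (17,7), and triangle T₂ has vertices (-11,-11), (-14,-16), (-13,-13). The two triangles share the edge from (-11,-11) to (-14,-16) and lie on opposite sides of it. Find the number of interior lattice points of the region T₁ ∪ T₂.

43

The union is the simple quadrilateral with vertices (-11,-11), (17,7), (-14,-16), (-13,-13) in order.
The shoelace formula gives twice the area as |((-11)·7 − 17·(-11)) + (17·(-16) − (-14)·7) + ((-14)·(-13) − (-13)·(-16)) + ((-13)·(-11) − (-11)·(-13))| = 90, so the area is 45.
Along each edge there are gcd(|Δx|,|Δy|)+1 lattice points, so counting each shared vertex once the boundary has gcd(28,18) + gcd(31,23) + gcd(1,3) + gcd(2,2) = 2+1+1+2 = 6.
By Pick's theorem I = A − B/2 + 1 = 45 − 6/2 + 1 = 43.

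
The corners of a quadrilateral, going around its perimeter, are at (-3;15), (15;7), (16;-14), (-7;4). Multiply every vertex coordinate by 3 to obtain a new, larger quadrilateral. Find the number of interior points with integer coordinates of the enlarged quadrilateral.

3121

Using the shoelace formula, 2A = |[(-3)·7 − 15·15] + [15·(-14) − 16·7] + [16·4 − (-7)·(-14)] + [(-7)·15 − (-3)·4]| = 695, so the area is 347.5.
Along each edge there are gcd(|Δx|,|Δy|)+1 lattice points, so counting each shared vertex once the boundary has gcd(18,8) + gcd(1,21) + gcd(23,18) + gcd(4,11) = 2+1+1+1 = 5.
Scaling by 3 multiplies the area by 3² = 9 (so the new area is 6255/2) and multiplies the boundary lattice-point count by 3, giving 15.
By Pick's theorem, the interior count of the dilated polygon is 6255/2 − 15/2 + 1 = 3121.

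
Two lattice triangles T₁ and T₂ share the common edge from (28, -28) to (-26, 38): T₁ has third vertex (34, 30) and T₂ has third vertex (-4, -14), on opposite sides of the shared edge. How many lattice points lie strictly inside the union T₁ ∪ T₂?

2438

The union is the simple quadrilateral with vertices (28, -28), (34, 30), (-26, 38), (-4, -14) in order.
Using the shoelace formula, 2A = |[28·30 − 34·(-28)] + [34·38 − (-26)·30] + [(-26)·(-14) − (-4)·38] + [(-4)·(-28) − 28·(-14)]| = 4884, so the area is 2442.
Along each edge there are gcd(|Δx|,|Δy|)+1 lattice points, so counting each shared vertex once the boundary has gcd(6,58) + gcd(60,8) + gcd(22,52) + gcd(32,14) = 2+4+2+2 = 10.
By Pick's theorem I = A − B/2 + 1 = 2442 − 10/2 + 1 = 2438.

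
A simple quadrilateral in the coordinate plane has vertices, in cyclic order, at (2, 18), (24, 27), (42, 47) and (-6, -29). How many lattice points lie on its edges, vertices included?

Along each edge there are gcd(|Δx|,|Δy|)+1 lattice points, so counting each shared vertex once the boundary has gcd(22,9) + gcd(18,20) + gcd(48,76) + gcd(8,47) = 1+2+4+1 = 8.

8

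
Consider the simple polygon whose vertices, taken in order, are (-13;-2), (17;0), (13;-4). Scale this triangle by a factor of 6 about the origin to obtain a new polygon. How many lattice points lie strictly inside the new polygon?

The shoelace formula gives twice the area as |((-13)·0 − 17·(-2)) + (17·(-4) − 13·0) + (13·(-2) − (-13)·(-4))| = 112, so the area is 56.
Along each edge there are gcd(|Δx|,|Δy|)+1 lattice points, so counting each shared vertex once the boundary has gcd(30,2) + gcd(4,4) + gcd(26,2) = 2+4+2 = 8.
Scaling by 6 multiplies the area by 6² = 36 (so the new area is 2016) and multiplies the boundary lattice-point count by 6, giving 48.
By Pick's theorem, the interior count of the dilated polygon is 2016 − 48/2 + 1 = 1993.

1993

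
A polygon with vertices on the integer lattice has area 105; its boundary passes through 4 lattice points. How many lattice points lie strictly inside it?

From Pick's theorem, I = A − B/2 + 1 = 105 − 4/2 + 1 = 104.

104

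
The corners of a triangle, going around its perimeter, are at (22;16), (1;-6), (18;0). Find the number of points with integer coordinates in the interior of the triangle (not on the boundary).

Using the shoelace formula, 2A = |[22·(-6) − 1·16] + [1·0 − 18·(-6)] + [18·16 − 22·0]| = 248, so the area is 124.
The number of boundary lattice points is Σ gcd(|Δx|,|Δy|) = gcd(21,22) + gcd(17,6) + gcd(4,16) = 1+1+4 = 6.
By Pick's theorem A = I + B/2 − 1, so I = 124 − 6/2 + 1 = 122.

122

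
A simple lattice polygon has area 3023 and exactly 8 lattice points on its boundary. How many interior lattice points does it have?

3020

Pick's theorem A = I + B/2 − 1 rearranges to I = A − B/2 + 1 = 3023 − 8/2 + 1 = 3020.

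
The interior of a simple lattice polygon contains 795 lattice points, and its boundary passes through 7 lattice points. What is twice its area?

1595

Pick's theorem states A = I + B/2 − 1, so A = 795 + 7/2 − 1 = 1595/2.
Hence 2A = 1595.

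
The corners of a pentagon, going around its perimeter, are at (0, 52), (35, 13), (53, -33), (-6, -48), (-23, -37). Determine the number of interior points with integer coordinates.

By the shoelace formula, twice the signed area is |[0·13 − 35·52] + [35·(-33) − 53·13] + [53·(-48) − (-6)·(-33)] + [(-6)·(-37) − (-23)·(-48)] + [(-23)·52 − 0·(-37)]| = 8484, so the area is 4242.
Along each edge there are gcd(|Δx|,|Δy|)+1 lattice points, so counting each shared vertex once the boundary has gcd(35,39) + gcd(18,46) + gcd(59,15) + gcd(17,11) + gcd(23,89) = 1+2+1+1+1 = 6.
By Pick's theorem A = I + B/2 − 1, so I = 4242 − 6/2 + 1 = 4240.

4240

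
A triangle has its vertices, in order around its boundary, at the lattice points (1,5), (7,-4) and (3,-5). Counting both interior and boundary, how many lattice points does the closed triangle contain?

The shoelace formula gives twice the area as |(1·(-4) − 7·5) + (7·(-5) − 3·(-4)) + (3·5 − 1·(-5))| = 42, so the area is 21.
Along each edge there are gcd(|Δx|,|Δy|)+1 lattice points, so counting each shared vertex once the boundary has gcd(6,9) + gcd(4,1) + gcd(2,10) = 3+1+2 = 6.
Pick's theorem gives I = A − B/2 + 1 = 21 − 6/2 + 1 = 19, so the closed region contains I + B = 19 + 6 = 25 lattice points.

25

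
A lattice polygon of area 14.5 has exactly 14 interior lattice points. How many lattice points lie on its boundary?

3

Pick's theorem gives A = I + B/2 − 1, so B = 2(A − I + 1) = 2(14.5 − 14 + 1) = 3.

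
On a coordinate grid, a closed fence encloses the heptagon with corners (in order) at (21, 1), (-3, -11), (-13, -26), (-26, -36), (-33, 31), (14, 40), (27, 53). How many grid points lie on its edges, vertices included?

The number of boundary lattice points is Σ gcd(|Δx|,|Δy|) = gcd(24,12) + gcd(10,15) + gcd(13,10) + gcd(7,67) + gcd(47,9) + gcd(13,13) + gcd(6,52) = 12+5+1+1+1+13+2 = 35.

35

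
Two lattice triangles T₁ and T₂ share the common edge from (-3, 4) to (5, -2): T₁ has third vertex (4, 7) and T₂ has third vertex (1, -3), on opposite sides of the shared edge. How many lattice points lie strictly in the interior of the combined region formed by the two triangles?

The union is the simple quadrilateral with vertices (-3, 4), (4, 7), (5, -2), (1, -3) in order.
The shoelace formula gives twice the area as |((-3)·7 − 4·4) + (4·(-2) − 5·7) + (5·(-3) − 1·(-2)) + (1·4 − (-3)·(-3))| = 98, so the area is 49.
Along each edge there are gcd(|Δx|,|Δy|)+1 lattice points, so counting each shared vertex once the boundary has gcd(7,3) + gcd(1,9) + gcd(4,1) + gcd(4,7) = 1+1+1+1 = 4.
By Pick's theorem I = A − B/2 + 1 = 49 − 4/2 + 1 = 48.

48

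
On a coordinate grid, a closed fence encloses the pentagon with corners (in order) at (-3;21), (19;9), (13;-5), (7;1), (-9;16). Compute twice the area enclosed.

610

The shoelace formula gives twice the area as |[(-3)·9 − 19·21] + [19·(-5) − 13·9] + [13·1 − 7·(-5)] + [7·16 − (-9)·1] + [(-9)·21 − (-3)·16]| = 610, so the area is 305.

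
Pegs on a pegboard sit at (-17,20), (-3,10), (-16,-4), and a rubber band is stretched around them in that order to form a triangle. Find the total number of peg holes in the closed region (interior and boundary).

166

By the shoelace formula, twice the signed area is |((-17)·10 − (-3)·20) + ((-3)·(-4) − (-16)·10) + ((-16)·20 − (-17)·(-4))| = 326, so the area is 163.
The number of boundary lattice points is Σ gcd(|Δx|,|Δy|) = gcd(14,10) + gcd(13,14) + gcd(1,24) = 2+1+1 = 4.
Pick's theorem gives I = A − B/2 + 1 = 163 − 4/2 + 1 = 162, so the closed region contains I + B = 162 + 4 = 166 lattice points.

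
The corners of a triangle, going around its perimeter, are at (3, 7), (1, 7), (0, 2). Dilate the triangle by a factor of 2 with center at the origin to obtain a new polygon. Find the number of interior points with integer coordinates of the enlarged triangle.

By the shoelace formula, twice the signed area is |[3·7 − 1·7] + [1·2 − 0·7] + [0·7 − 3·2]| = 10, so the area is 5.
The number of boundary lattice points is Σ gcd(|Δx|,|Δy|) = gcd(2,0) + gcd(1,5) + gcd(3,5) = 2+1+1 = 4.
Scaling by 2 multiplies the area by 2² = 4 (so the new area is 20) and multiplies the boundary lattice-point count by 2, giving 8.
By Pick's theorem, the interior count of the dilated polygon is 20 − 8/2 + 1 = 17.

17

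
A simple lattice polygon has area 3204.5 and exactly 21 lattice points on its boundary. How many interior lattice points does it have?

3195

From Pick's theorem, I = A − B/2 + 1 = 3204.5 − 21/2 + 1 = 3195.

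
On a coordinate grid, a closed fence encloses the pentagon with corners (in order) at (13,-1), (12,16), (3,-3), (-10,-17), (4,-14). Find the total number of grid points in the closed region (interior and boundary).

224

The shoelace formula gives twice the area as |[13·16 − 12·(-1)] + [12·(-3) − 3·16] + [3·(-17) − (-10)·(-3)] + [(-10)·(-14) − 4·(-17)] + [4·(-1) − 13·(-14)]| = 441, so the area is 220.5.
Along each edge there are gcd(|Δx|,|Δy|)+1 lattice points, so counting each shared vertex once the boundary has gcd(1,17) + gcd(9,19) + gcd(13,14) + gcd(14,3) + gcd(9,13) = 1+1+1+1+1 = 5.
Pick's theorem gives I = A − B/2 + 1 = 220.5 − 5/2 + 1 = 219, so the closed region contains I + B = 219 + 5 = 224 lattice points.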